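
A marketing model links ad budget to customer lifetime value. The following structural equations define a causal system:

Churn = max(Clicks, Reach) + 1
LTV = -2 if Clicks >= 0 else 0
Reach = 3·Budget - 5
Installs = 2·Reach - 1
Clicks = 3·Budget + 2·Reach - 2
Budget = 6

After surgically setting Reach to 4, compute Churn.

do(Reach=4) replaces the equation Reach = 3·Budget - 5 with the constant Reach = 4.
Clicks = 3·Budget + 2·Reach - 2  [with Budget=6, Reach=4]  = 24
Churn = max(Clicks, Reach) + 1  [with Clicks=24, Reach=4]  = 25

25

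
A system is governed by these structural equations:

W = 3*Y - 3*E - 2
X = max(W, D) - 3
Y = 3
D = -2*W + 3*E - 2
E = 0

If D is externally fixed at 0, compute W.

7

Under do(D=0), the mechanism D = -2*W + 3*E - 2 is discarded; D is fixed at 0.
Since W is not a descendant of the intervened variable, it is unaffected.
W = 3*Y - 3*E - 2  [with Y=3, E=0]  = 7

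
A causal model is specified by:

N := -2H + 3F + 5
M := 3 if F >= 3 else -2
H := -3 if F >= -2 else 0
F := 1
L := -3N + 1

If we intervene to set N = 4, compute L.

Intervening sets N = 4 and removes its equation (N := -2H + 3F + 5).
L = -3N + 1  [with N=4]  = -11

-11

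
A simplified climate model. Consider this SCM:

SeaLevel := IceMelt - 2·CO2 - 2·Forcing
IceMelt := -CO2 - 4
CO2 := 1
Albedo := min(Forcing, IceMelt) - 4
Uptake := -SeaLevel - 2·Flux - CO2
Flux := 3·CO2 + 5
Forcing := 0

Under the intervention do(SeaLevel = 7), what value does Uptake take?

Under do(SeaLevel=7), the mechanism SeaLevel := IceMelt - 2·CO2 - 2·Forcing is discarded; SeaLevel is fixed at 7.
Flux = 3·CO2 + 5  [with CO2=1]  = 8
Uptake = -SeaLevel - 2·Flux - CO2  [with SeaLevel=7, Flux=8, CO2=1]  = -24

-24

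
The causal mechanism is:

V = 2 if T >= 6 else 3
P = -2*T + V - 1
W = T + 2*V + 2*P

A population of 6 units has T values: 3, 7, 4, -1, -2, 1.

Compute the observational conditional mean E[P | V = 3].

0

E[P|V=3] averages over only the 5 units with V=3 (T = 3, 4, -1, -2, 1): P = -4, -6, 4, 6, 0, mean 0.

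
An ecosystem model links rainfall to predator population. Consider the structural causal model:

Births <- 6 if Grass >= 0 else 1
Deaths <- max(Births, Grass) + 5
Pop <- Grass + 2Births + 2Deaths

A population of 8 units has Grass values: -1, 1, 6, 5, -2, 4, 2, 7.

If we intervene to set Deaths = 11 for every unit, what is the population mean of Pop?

Every unit gets Deaths=11 under the intervention. Pop values become 23, 35, 40, 39, 22, 38, 36, 41; E[Pop|do(Deaths=11)] = 34.25.

34.25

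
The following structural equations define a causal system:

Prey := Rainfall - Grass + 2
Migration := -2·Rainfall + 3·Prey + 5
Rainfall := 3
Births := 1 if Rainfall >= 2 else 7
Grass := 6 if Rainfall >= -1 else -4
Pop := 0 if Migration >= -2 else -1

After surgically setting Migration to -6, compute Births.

The intervention breaks the incoming arrows to Migration: Migration := -2·Rainfall + 3·Prey + 5 no longer applies, and Migration = -6.
Since Births is not a descendant of the intervened variable, it is unaffected.
Births = 1 if Rainfall >= 2 else 7  [with Rainfall=3]  = 1

1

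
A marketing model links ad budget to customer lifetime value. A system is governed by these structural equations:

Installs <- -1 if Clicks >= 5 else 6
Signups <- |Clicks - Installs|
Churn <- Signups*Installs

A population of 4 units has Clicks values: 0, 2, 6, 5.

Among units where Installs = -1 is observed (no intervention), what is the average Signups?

6.5

Conditioning on Installs=-1 selects the 2 unit(s) with Clicks ∈ {6, 5}. Their Signups values: 7, 6. Mean = 6.5.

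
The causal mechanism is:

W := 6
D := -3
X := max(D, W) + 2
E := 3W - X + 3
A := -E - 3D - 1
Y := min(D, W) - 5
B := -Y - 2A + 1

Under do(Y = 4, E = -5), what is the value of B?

-29

Under do(Y = 4, E = -5), each intervened variable's structural equation is replaced by its fixed value.
A = -E - 3D - 1  [with E=-5, D=-3]  = 13
B = -Y - 2A + 1  [with Y=4, A=13]  = -29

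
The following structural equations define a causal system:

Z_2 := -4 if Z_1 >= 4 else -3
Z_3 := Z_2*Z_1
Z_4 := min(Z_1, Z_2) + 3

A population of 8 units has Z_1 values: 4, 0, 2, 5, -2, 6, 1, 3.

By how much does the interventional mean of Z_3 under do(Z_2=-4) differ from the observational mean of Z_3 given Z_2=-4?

10.5

do(Z_2=-4) breaks Z_2's dependence on Z_1. With Z_2=-4 fixed, Z_3 across the units is -16, 0, -8, -20, 8, -24, -4, -12, mean -9.5.
E[Z_3|Z_2=-4] averages over only the 3 units with Z_2=-4 (Z_1 = 4, 5, 6): Z_3 = -16, -20, -24, mean -20.
Difference = -9.5 − (-20) = 10.5.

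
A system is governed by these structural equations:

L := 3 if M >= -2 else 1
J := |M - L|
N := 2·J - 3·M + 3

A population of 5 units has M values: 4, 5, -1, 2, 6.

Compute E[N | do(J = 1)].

Under do(J=1), J's equation is replaced by J=1 for every unit. Per-unit N: -7, -10, 8, -1, -13. Mean = -4.6.

-4.6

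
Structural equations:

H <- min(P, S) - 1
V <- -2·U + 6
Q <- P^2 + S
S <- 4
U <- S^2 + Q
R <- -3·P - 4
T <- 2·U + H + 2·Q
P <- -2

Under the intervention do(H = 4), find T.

68

Under do(H=4), the mechanism H <- min(P, S) - 1 is discarded; H is fixed at 4.
Q = P^2 + S  [with P=-2, S=4]  = 8
U = S^2 + Q  [with S=4, Q=8]  = 24
T = 2·U + H + 2·Q  [with U=24, H=4, Q=8]  = 68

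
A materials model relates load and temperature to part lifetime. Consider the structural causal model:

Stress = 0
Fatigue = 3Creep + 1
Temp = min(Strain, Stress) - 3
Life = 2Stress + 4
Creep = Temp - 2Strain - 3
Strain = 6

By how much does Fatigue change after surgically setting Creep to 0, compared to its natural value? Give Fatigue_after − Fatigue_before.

Intervening sets Creep = 0 and removes its equation (Creep = Temp - 2Strain - 3).
Fatigue = 3Creep + 1  [with Creep=0]  = 1
Without intervention: Temp = min(Strain, Stress) - 3  [with Strain=6, Stress=0]  = -3; Creep = Temp - 2Strain - 3  [with Temp=-3, Strain=6]  = -18; Fatigue = 3Creep + 1  [with Creep=-18]  = -53.
Change = 1 − (-53) = 54.

54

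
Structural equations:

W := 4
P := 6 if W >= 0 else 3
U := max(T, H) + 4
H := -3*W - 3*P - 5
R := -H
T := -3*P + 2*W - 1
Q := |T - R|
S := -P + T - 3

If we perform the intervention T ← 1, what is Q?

34

Under do(T=1), the mechanism T := -3*P + 2*W - 1 is discarded; T is fixed at 1.
P = 6 if W >= 0 else 3  [with W=4]  = 6
H = -3*W - 3*P - 5  [with W=4, P=6]  = -35
R = -H  [with H=-35]  = 35
Q = |T - R|  [with T=1, R=35]  = 34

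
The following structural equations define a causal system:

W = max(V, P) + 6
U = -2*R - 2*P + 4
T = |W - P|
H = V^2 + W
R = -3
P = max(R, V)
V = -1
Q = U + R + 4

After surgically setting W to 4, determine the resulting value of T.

Intervening sets W = 4 and removes its equation (W = max(V, P) + 6).
P = max(R, V)  [with R=-3, V=-1]  = -1
T = |W - P|  [with W=4, P=-1]  = 5

5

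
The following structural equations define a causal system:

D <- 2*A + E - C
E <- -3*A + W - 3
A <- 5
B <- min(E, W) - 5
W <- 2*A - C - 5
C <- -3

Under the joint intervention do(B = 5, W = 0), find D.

-5

The joint intervention fixes B = 5, W = 0, removing each variable's own equation.
E = -3*A + W - 3  [with A=5, W=0]  = -18
D = 2*A + E - C  [with A=5, E=-18, C=-3]  = -5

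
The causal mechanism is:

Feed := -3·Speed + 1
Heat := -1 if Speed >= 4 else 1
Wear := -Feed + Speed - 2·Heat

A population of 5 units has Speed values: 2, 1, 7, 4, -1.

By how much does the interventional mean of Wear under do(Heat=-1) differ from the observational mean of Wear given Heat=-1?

do(Heat=-1) breaks Heat's dependence on Speed. With Heat=-1 fixed, Wear across the units is 9, 5, 29, 17, -3, mean 11.4.
E[Wear|Heat=-1] averages over only the 2 units with Heat=-1 (Speed = 7, 4): Wear = 29, 17, mean 23.
Difference = 11.4 − 23 = -11.6.

-11.6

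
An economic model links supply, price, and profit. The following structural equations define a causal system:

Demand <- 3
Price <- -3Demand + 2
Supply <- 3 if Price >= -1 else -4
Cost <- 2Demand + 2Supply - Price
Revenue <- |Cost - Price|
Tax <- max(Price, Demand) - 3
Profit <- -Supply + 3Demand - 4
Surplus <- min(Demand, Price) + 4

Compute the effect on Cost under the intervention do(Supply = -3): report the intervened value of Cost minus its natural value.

2

The intervention breaks the incoming arrows to Supply: Supply <- 3 if Price >= -1 else -4 no longer applies, and Supply = -3.
Price = -3Demand + 2  [with Demand=3]  = -7
Cost = 2Demand + 2Supply - Price  [with Demand=3, Supply=-3, Price=-7]  = 7
Without intervention: Price = -3Demand + 2  [with Demand=3]  = -7; Supply = 3 if Price >= -1 else -4  [with Price=-7]  = -4; Cost = 2Demand + 2Supply - Price  [with Demand=3, Supply=-4, Price=-7]  = 5.
Change = 7 − 5 = 2.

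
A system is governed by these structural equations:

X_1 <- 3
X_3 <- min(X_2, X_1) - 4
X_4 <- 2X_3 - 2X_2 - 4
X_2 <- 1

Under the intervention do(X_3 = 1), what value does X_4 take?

The intervention breaks the incoming arrows to X_3: X_3 <- min(X_2, X_1) - 4 no longer applies, and X_3 = 1.
X_4 = 2X_3 - 2X_2 - 4  [with X_3=1, X_2=1]  = -4

-4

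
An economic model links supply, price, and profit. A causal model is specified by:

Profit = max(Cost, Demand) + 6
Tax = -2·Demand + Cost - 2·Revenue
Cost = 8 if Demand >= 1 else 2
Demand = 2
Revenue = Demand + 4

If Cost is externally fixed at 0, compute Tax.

Under do(Cost=0), the mechanism Cost = 8 if Demand >= 1 else 2 is discarded; Cost is fixed at 0.
Revenue = Demand + 4  [with Demand=2]  = 6
Tax = -2·Demand + Cost - 2·Revenue  [with Demand=2, Cost=0, Revenue=6]  = -16

-16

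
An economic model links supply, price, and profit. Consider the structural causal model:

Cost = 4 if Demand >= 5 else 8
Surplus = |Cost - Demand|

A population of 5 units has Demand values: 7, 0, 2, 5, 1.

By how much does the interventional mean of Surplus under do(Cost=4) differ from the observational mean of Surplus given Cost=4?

do(Cost=4) breaks Cost's dependence on Demand. With Cost=4 fixed, Surplus across the units is 3, 4, 2, 1, 3, mean 2.6.
Conditioning on Cost=4 selects the 2 unit(s) with Demand ∈ {7, 5}. Their Surplus values: 3, 1. Mean = 2.
Difference = 2.6 − 2 = 0.6.

0.6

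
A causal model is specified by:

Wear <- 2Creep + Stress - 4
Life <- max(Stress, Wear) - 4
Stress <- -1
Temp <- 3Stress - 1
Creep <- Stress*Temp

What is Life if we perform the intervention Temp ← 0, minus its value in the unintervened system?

do(Temp=0) replaces the equation Temp <- 3Stress - 1 with the constant Temp = 0.
Creep = Stress*Temp  [with Stress=-1, Temp=0]  = 0
Wear = 2Creep + Stress - 4  [with Creep=0, Stress=-1]  = -5
Life = max(Stress, Wear) - 4  [with Stress=-1, Wear=-5]  = -5
Without intervention: Temp = 3Stress - 1  [with Stress=-1]  = -4; Creep = Stress*Temp  [with Stress=-1, Temp=-4]  = 4; Wear = 2Creep + Stress - 4  [with Creep=4, Stress=-1]  = 3; Life = max(Stress, Wear) - 4  [with Stress=-1, Wear=3]  = -1.
Change = -5 − (-1) = -4.

-4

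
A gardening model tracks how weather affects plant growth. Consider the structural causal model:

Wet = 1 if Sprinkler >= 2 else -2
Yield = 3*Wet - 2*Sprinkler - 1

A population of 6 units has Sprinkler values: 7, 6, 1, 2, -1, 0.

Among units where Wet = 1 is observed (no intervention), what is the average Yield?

-8

Observing Wet=1 restricts to units where Wet's equation naturally yields 1: Sprinkler ∈ {7, 6, 2}. In that subpopulation Yield = -12, -10, -2, mean -8.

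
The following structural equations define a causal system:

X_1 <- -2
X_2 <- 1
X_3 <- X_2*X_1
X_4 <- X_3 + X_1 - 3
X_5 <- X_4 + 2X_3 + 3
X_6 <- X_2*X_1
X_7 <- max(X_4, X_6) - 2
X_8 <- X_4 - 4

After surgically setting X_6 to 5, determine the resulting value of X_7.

3

Intervening sets X_6 = 5 and removes its equation (X_6 <- X_2*X_1).
X_3 = X_2*X_1  [with X_2=1, X_1=-2]  = -2
X_4 = X_3 + X_1 - 3  [with X_3=-2, X_1=-2]  = -7
X_7 = max(X_4, X_6) - 2  [with X_4=-7, X_6=5]  = 3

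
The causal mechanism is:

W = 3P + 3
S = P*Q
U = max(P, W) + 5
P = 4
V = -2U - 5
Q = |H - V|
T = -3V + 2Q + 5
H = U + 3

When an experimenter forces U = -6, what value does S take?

The intervention breaks the incoming arrows to U: U = max(P, W) + 5 no longer applies, and U = -6.
V = -2U - 5  [with U=-6]  = 7
H = U + 3  [with U=-6]  = -3
Q = |H - V|  [with H=-3, V=7]  = 10
S = P*Q  [with P=4, Q=10]  = 40

40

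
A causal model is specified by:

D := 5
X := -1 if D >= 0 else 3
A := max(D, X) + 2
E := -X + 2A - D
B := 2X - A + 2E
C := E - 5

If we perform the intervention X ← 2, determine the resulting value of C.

2

Under do(X=2), the mechanism X := -1 if D >= 0 else 3 is discarded; X is fixed at 2.
A = max(D, X) + 2  [with D=5, X=2]  = 7
E = -X + 2A - D  [with X=2, A=7, D=5]  = 7
C = E - 5  [with E=7]  = 2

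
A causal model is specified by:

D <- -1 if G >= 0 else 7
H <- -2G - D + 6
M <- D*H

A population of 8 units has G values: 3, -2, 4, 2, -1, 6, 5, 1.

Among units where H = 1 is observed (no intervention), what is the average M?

3

Conditioning on H=1 selects the 2 unit(s) with G ∈ {3, -1}. Their M values: -1, 7. Mean = 3.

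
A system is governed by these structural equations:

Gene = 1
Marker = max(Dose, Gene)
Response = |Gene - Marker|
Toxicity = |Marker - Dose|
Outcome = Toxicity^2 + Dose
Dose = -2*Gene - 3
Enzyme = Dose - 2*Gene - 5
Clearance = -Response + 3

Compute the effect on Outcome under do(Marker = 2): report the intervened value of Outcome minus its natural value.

13

do(Marker=2) replaces the equation Marker = max(Dose, Gene) with the constant Marker = 2.
Dose = -2*Gene - 3  [with Gene=1]  = -5
Toxicity = |Marker - Dose|  [with Marker=2, Dose=-5]  = 7
Outcome = Toxicity^2 + Dose  [with Toxicity=7, Dose=-5]  = 44
Without intervention: Dose = -2*Gene - 3  [with Gene=1]  = -5; Marker = max(Dose, Gene)  [with Dose=-5, Gene=1]  = 1; Toxicity = |Marker - Dose|  [with Marker=1, Dose=-5]  = 6; Outcome = Toxicity^2 + Dose  [with Toxicity=6, Dose=-5]  = 31.
Change = 44 − 31 = 13.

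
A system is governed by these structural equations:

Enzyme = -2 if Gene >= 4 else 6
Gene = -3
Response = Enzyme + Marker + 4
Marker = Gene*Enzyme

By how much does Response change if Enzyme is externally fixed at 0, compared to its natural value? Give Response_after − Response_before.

Under do(Enzyme=0), the mechanism Enzyme = -2 if Gene >= 4 else 6 is discarded; Enzyme is fixed at 0.
Marker = Gene*Enzyme  [with Gene=-3, Enzyme=0]  = 0
Response = Enzyme + Marker + 4  [with Enzyme=0, Marker=0]  = 4
Without intervention: Enzyme = -2 if Gene >= 4 else 6  [with Gene=-3]  = 6; Marker = Gene*Enzyme  [with Gene=-3, Enzyme=6]  = -18; Response = Enzyme + Marker + 4  [with Enzyme=6, Marker=-18]  = -8.
Change = 4 − (-8) = 12.

12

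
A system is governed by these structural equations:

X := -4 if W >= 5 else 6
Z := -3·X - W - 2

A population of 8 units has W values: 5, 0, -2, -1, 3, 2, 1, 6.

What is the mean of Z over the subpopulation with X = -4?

Observing X=-4 restricts to units where X's equation naturally yields -4: W ∈ {5, 6}. In that subpopulation Z = 5, 4, mean 4.5.

4.5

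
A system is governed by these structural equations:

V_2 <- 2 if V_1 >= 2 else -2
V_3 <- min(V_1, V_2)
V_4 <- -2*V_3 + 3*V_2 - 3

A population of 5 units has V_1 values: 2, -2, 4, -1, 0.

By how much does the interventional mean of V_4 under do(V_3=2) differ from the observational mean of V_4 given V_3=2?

-7.2

Every unit gets V_3=2 under the intervention. V_4 values become -1, -13, -1, -13, -13; E[V_4|do(V_3=2)] = -8.2.
Observing V_3=2 restricts to units where V_3's equation naturally yields 2: V_1 ∈ {2, 4}. In that subpopulation V_4 = -1, -1, mean -1.
Difference = -8.2 − (-1) = -7.2.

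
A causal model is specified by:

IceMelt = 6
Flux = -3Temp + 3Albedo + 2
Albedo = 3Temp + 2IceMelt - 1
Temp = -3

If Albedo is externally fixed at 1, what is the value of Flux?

14

The intervention breaks the incoming arrows to Albedo: Albedo = 3Temp + 2IceMelt - 1 no longer applies, and Albedo = 1.
Flux = -3Temp + 3Albedo + 2  [with Temp=-3, Albedo=1]  = 14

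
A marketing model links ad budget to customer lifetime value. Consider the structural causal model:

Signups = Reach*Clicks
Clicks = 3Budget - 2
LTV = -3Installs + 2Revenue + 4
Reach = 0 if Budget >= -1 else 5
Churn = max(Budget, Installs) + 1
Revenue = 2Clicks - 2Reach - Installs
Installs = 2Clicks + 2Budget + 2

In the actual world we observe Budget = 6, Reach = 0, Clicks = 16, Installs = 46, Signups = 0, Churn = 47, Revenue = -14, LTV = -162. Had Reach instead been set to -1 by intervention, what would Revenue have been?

Under do(Reach=-1), the mechanism Reach = 0 if Budget >= -1 else 5 is discarded; Reach is fixed at -1.
Clicks = 3Budget - 2  [with Budget=6]  = 16
Installs = 2Clicks + 2Budget + 2  [with Clicks=16, Budget=6]  = 46
Revenue = 2Clicks - 2Reach - Installs  [with Clicks=16, Reach=-1, Installs=46]  = -12

-12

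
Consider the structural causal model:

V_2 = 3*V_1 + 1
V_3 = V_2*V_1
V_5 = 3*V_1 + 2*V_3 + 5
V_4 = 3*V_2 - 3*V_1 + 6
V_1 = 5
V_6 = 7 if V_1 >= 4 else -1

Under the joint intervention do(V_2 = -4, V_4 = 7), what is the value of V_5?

-20

Setting V_2 = -4, V_4 = 7 by intervention discards those variables' equations.
V_3 = V_2*V_1  [with V_2=-4, V_1=5]  = -20
V_5 = 3*V_1 + 2*V_3 + 5  [with V_1=5, V_3=-20]  = -20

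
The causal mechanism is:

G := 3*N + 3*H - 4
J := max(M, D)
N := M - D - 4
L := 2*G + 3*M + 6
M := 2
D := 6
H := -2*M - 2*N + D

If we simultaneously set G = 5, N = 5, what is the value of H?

Under do(G = 5, N = 5), each intervened variable's structural equation is replaced by its fixed value.
H = -2*M - 2*N + D  [with M=2, N=5, D=6]  = -8

-8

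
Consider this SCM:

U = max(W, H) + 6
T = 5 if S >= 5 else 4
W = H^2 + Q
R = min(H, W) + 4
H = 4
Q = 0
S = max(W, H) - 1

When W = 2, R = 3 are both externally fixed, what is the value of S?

Setting W = 2, R = 3 by intervention discards those variables' equations.
S = max(W, H) - 1  [with W=2, H=4]  = 3

3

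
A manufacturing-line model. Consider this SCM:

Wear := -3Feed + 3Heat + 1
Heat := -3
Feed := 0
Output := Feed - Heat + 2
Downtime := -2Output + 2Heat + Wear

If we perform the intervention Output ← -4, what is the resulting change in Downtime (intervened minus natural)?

18

Intervening sets Output = -4 and removes its equation (Output := Feed - Heat + 2).
Wear = -3Feed + 3Heat + 1  [with Feed=0, Heat=-3]  = -8
Downtime = -2Output + 2Heat + Wear  [with Output=-4, Heat=-3, Wear=-8]  = -6
Without intervention: Wear = -3Feed + 3Heat + 1  [with Feed=0, Heat=-3]  = -8; Output = Feed - Heat + 2  [with Feed=0, Heat=-3]  = 5; Downtime = -2Output + 2Heat + Wear  [with Output=5, Heat=-3, Wear=-8]  = -24.
Change = -6 − (-24) = 18.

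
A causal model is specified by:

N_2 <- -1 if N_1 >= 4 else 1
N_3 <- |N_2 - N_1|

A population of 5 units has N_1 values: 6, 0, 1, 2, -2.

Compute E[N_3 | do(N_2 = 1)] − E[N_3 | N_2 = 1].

0.75

The intervention sets N_2=1 in all 5 units regardless of N_1. Recomputing N_3 per unit gives 5, 1, 0, 1, 3; average 2.
E[N_3|N_2=1] averages over only the 4 units with N_2=1 (N_1 = 0, 1, 2, -2): N_3 = 1, 0, 1, 3, mean 1.25.
Difference = 2 − 1.25 = 0.75.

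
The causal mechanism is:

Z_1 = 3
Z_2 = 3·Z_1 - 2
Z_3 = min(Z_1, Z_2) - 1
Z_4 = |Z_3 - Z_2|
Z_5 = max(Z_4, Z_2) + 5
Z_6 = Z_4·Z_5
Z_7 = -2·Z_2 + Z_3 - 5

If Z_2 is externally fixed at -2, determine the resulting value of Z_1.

Under do(Z_2=-2), the mechanism Z_2 = 3·Z_1 - 2 is discarded; Z_2 is fixed at -2.
Z_1 is not downstream of the intervention, so its value is determined by the original equations.

3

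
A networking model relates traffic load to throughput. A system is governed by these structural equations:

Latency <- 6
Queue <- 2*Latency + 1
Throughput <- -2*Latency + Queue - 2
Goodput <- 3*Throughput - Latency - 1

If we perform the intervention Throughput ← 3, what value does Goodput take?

The intervention breaks the incoming arrows to Throughput: Throughput <- -2*Latency + Queue - 2 no longer applies, and Throughput = 3.
Goodput = 3*Throughput - Latency - 1  [with Throughput=3, Latency=6]  = 2

2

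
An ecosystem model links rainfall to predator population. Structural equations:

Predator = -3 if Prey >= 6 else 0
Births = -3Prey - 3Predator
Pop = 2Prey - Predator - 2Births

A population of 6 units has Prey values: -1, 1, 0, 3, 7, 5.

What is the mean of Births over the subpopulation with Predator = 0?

Conditioning on Predator=0 selects the 5 unit(s) with Prey ∈ {-1, 1, 0, 3, 5}. Their Births values: 3, -3, 0, -9, -15. Mean = -4.8.

-4.8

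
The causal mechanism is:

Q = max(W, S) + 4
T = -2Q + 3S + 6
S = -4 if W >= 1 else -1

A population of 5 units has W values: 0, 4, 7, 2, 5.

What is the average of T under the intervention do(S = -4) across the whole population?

Every unit gets S=-4 under the intervention. T values become -14, -22, -28, -18, -24; E[T|do(S=-4)] = -21.2.

-21.2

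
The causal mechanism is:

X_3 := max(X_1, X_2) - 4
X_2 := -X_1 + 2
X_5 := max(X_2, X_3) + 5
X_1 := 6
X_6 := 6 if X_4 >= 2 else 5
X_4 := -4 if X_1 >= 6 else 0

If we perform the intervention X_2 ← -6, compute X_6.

5

Under do(X_2=-6), the mechanism X_2 := -X_1 + 2 is discarded; X_2 is fixed at -6.
No directed path runs from X_2 to X_6, so X_6 keeps its natural value.
X_4 = -4 if X_1 >= 6 else 0  [with X_1=6]  = -4
X_6 = 6 if X_4 >= 2 else 5  [with X_4=-4]  = 5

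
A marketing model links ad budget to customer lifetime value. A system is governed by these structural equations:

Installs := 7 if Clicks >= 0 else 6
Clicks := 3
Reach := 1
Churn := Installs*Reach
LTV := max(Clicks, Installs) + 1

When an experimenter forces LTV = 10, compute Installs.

do(LTV=10) replaces the equation LTV := max(Clicks, Installs) + 1 with the constant LTV = 10.
Installs is not downstream of the intervention, so its value is determined by the original equations.
Installs = 7 if Clicks >= 0 else 6  [with Clicks=3]  = 7

7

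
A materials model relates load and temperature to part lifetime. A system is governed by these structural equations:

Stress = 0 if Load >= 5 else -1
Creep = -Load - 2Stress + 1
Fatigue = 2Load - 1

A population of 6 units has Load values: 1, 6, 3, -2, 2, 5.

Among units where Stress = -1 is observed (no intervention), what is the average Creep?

2

Conditioning on Stress=-1 selects the 4 unit(s) with Load ∈ {1, 3, -2, 2}. Their Creep values: 2, 0, 5, 1. Mean = 2.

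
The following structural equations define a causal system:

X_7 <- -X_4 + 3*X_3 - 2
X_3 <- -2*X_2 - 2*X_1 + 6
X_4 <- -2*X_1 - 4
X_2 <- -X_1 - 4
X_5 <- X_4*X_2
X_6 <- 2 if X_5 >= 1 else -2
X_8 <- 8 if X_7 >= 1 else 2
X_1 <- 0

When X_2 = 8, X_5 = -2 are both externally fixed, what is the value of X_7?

-28

The joint intervention fixes X_2 = 8, X_5 = -2, removing each variable's own equation.
X_3 = -2*X_2 - 2*X_1 + 6  [with X_2=8, X_1=0]  = -10
X_4 = -2*X_1 - 4  [with X_1=0]  = -4
X_7 = -X_4 + 3*X_3 - 2  [with X_4=-4, X_3=-10]  = -28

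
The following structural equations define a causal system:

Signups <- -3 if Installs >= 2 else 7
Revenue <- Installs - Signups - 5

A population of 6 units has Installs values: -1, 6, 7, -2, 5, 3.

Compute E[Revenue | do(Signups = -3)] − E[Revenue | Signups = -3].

-2.25

Every unit gets Signups=-3 under the intervention. Revenue values become -3, 4, 5, -4, 3, 1; E[Revenue|do(Signups=-3)] = 1.
Conditioning on Signups=-3 selects the 4 unit(s) with Installs ∈ {6, 7, 5, 3}. Their Revenue values: 4, 5, 3, 1. Mean = 3.25.
Difference = 1 − 3.25 = -2.25.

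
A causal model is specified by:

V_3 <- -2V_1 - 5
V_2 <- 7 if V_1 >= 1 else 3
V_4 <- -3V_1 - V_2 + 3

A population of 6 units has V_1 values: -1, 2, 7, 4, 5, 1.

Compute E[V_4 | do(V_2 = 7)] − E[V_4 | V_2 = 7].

2.4

Under do(V_2=7), V_2's equation is replaced by V_2=7 for every unit. Per-unit V_4: -1, -10, -25, -16, -19, -7. Mean = -13.
E[V_4|V_2=7] averages over only the 5 units with V_2=7 (V_1 = 2, 7, 4, 5, 1): V_4 = -10, -25, -16, -19, -7, mean -15.4.
Difference = -13 − (-15.4) = 2.4.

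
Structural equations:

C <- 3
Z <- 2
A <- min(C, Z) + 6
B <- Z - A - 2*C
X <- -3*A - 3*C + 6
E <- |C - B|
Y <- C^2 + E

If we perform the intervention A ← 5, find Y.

The intervention breaks the incoming arrows to A: A <- min(C, Z) + 6 no longer applies, and A = 5.
B = Z - A - 2*C  [with Z=2, A=5, C=3]  = -9
E = |C - B|  [with C=3, B=-9]  = 12
Y = C^2 + E  [with C=3, E=12]  = 21

21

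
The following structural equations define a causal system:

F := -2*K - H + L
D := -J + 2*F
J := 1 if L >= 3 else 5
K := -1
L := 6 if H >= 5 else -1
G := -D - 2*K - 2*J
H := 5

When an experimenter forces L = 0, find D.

-11

The intervention breaks the incoming arrows to L: L := 6 if H >= 5 else -1 no longer applies, and L = 0.
F = -2*K - H + L  [with K=-1, H=5, L=0]  = -3
J = 1 if L >= 3 else 5  [with L=0]  = 5
D = -J + 2*F  [with J=5, F=-3]  = -11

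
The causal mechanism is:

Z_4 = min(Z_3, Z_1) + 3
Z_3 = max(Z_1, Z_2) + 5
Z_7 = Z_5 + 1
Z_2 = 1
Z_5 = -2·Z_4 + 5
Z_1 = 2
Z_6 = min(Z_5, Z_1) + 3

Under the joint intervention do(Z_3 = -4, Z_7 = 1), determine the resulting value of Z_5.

7

Setting Z_3 = -4, Z_7 = 1 by intervention discards those variables' equations.
Z_4 = min(Z_3, Z_1) + 3  [with Z_3=-4, Z_1=2]  = -1
Z_5 = -2·Z_4 + 5  [with Z_4=-1]  = 7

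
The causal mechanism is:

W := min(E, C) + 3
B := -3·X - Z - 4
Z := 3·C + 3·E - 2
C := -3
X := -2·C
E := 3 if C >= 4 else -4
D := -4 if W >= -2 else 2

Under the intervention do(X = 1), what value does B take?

16

The intervention breaks the incoming arrows to X: X := -2·C no longer applies, and X = 1.
E = 3 if C >= 4 else -4  [with C=-3]  = -4
Z = 3·C + 3·E - 2  [with C=-3, E=-4]  = -23
B = -3·X - Z - 4  [with X=1, Z=-23]  = 16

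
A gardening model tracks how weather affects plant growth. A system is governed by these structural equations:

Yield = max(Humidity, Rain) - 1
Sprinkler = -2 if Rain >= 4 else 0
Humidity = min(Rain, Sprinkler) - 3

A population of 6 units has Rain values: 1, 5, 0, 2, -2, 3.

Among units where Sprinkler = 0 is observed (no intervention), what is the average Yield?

E[Yield|Sprinkler=0] averages over only the 5 units with Sprinkler=0 (Rain = 1, 0, 2, -2, 3): Yield = 0, -1, 1, -3, 2, mean -0.2.

-0.2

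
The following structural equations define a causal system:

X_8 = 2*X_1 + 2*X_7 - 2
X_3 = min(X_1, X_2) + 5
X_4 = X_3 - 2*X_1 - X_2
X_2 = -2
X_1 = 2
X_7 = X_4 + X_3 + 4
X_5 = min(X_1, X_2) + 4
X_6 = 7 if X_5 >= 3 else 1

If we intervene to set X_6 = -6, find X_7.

8

Intervening sets X_6 = -6 and removes its equation (X_6 = 7 if X_5 >= 3 else 1).
No directed path runs from X_6 to X_7, so X_7 keeps its natural value.
X_3 = min(X_1, X_2) + 5  [with X_1=2, X_2=-2]  = 3
X_4 = X_3 - 2*X_1 - X_2  [with X_3=3, X_1=2, X_2=-2]  = 1
X_7 = X_4 + X_3 + 4  [with X_4=1, X_3=3]  = 8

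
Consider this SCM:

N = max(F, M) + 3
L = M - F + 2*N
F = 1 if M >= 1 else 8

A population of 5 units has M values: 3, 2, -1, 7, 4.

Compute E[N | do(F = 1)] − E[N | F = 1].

The intervention sets F=1 in all 5 units regardless of M. Recomputing N per unit gives 6, 5, 4, 10, 7; average 6.4.
E[N|F=1] averages over only the 4 units with F=1 (M = 3, 2, 7, 4): N = 6, 5, 10, 7, mean 7.
Difference = 6.4 − 7 = -0.6.

-0.6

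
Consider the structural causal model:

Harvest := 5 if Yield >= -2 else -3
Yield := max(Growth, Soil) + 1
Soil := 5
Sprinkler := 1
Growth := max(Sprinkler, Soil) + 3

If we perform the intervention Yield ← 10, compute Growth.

8

Under do(Yield=10), the mechanism Yield := max(Growth, Soil) + 1 is discarded; Yield is fixed at 10.
Since Growth is not a descendant of the intervened variable, it is unaffected.
Growth = max(Sprinkler, Soil) + 3  [with Sprinkler=1, Soil=5]  = 8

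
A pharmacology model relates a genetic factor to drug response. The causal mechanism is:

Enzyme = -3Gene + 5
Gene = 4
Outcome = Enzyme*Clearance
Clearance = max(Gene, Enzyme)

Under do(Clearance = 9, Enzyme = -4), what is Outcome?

-36

The joint intervention fixes Clearance = 9, Enzyme = -4, removing each variable's own equation.
Outcome = Enzyme*Clearance  [with Enzyme=-4, Clearance=9]  = -36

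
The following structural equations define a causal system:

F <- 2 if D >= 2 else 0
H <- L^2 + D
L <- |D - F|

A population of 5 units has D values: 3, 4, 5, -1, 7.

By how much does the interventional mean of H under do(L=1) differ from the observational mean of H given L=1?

Under do(L=1), L's equation is replaced by L=1 for every unit. Per-unit H: 4, 5, 6, 0, 8. Mean = 4.6.
Conditioning on L=1 selects the 2 unit(s) with D ∈ {3, -1}. Their H values: 4, 0. Mean = 2.
Difference = 4.6 − 2 = 2.6.

2.6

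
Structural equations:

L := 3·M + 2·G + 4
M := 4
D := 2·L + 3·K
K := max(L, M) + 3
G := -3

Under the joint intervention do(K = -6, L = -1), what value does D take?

-20

The joint intervention fixes K = -6, L = -1, removing each variable's own equation.
D = 2·L + 3·K  [with L=-1, K=-6]  = -20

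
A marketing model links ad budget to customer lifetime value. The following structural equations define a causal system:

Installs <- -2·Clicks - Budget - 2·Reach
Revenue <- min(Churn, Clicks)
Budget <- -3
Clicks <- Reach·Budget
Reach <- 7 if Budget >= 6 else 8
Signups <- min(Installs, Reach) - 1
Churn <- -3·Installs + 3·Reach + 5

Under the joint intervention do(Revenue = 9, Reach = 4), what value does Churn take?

Under do(Revenue = 9, Reach = 4), each intervened variable's structural equation is replaced by its fixed value.
Clicks = Reach·Budget  [with Reach=4, Budget=-3]  = -12
Installs = -2·Clicks - Budget - 2·Reach  [with Clicks=-12, Budget=-3, Reach=4]  = 19
Churn = -3·Installs + 3·Reach + 5  [with Installs=19, Reach=4]  = -40

-40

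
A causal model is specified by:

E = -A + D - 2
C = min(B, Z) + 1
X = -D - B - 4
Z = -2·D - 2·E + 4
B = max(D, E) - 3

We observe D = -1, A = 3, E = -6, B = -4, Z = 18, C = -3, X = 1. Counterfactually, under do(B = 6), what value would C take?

7

Under do(B=6), the mechanism B = max(D, E) - 3 is discarded; B is fixed at 6.
E = -A + D - 2  [with A=3, D=-1]  = -6
Z = -2·D - 2·E + 4  [with D=-1, E=-6]  = 18
C = min(B, Z) + 1  [with B=6, Z=18]  = 7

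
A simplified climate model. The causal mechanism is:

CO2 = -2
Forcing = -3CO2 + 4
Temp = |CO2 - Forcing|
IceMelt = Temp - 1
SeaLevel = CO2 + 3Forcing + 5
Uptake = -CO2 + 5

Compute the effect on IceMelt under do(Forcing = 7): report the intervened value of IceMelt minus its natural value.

-3

Under do(Forcing=7), the mechanism Forcing = -3CO2 + 4 is discarded; Forcing is fixed at 7.
Temp = |CO2 - Forcing|  [with CO2=-2, Forcing=7]  = 9
IceMelt = Temp - 1  [with Temp=9]  = 8
Without intervention: Forcing = -3CO2 + 4  [with CO2=-2]  = 10; Temp = |CO2 - Forcing|  [with CO2=-2, Forcing=10]  = 12; IceMelt = Temp - 1  [with Temp=12]  = 11.
Change = 8 − 11 = -3.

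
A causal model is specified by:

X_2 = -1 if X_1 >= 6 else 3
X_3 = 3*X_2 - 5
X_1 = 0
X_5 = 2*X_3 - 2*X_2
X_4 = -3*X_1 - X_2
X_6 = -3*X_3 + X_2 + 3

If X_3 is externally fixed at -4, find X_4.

The intervention breaks the incoming arrows to X_3: X_3 = 3*X_2 - 5 no longer applies, and X_3 = -4.
X_4 is not downstream of the intervention, so its value is determined by the original equations.
X_2 = -1 if X_1 >= 6 else 3  [with X_1=0]  = 3
X_4 = -3*X_1 - X_2  [with X_1=0, X_2=3]  = -3

-3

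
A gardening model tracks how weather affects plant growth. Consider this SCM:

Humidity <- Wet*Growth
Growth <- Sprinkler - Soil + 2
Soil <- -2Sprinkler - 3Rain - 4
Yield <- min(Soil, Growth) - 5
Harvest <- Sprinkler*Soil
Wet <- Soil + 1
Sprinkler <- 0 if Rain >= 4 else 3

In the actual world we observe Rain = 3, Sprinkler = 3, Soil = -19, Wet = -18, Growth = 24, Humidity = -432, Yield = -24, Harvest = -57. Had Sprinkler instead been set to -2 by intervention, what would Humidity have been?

-72

Under do(Sprinkler=-2), the mechanism Sprinkler <- 0 if Rain >= 4 else 3 is discarded; Sprinkler is fixed at -2.
Soil = -2Sprinkler - 3Rain - 4  [with Sprinkler=-2, Rain=3]  = -9
Wet = Soil + 1  [with Soil=-9]  = -8
Growth = Sprinkler - Soil + 2  [with Sprinkler=-2, Soil=-9]  = 9
Humidity = Wet*Growth  [with Wet=-8, Growth=9]  = -72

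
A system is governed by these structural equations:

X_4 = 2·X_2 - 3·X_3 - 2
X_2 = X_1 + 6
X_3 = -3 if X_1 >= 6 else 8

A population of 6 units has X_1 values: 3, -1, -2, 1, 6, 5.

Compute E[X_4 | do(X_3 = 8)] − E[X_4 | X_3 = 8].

1.6

Under do(X_3=8), X_3's equation is replaced by X_3=8 for every unit. Per-unit X_4: -8, -16, -18, -12, -2, -4. Mean = -10.
Observing X_3=8 restricts to units where X_3's equation naturally yields 8: X_1 ∈ {3, -1, -2, 1, 5}. In that subpopulation X_4 = -8, -16, -18, -12, -4, mean -11.6.
Difference = -10 − (-11.6) = 1.6.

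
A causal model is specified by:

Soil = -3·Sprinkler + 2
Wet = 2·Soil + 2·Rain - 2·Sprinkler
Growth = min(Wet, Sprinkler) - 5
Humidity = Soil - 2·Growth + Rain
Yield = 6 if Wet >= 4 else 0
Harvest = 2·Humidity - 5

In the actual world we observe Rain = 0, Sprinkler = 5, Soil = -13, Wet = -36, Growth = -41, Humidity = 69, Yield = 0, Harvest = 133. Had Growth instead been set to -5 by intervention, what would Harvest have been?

-11

do(Growth=-5) replaces the equation Growth = min(Wet, Sprinkler) - 5 with the constant Growth = -5.
Soil = -3·Sprinkler + 2  [with Sprinkler=5]  = -13
Humidity = Soil - 2·Growth + Rain  [with Soil=-13, Growth=-5, Rain=0]  = -3
Harvest = 2·Humidity - 5  [with Humidity=-3]  = -11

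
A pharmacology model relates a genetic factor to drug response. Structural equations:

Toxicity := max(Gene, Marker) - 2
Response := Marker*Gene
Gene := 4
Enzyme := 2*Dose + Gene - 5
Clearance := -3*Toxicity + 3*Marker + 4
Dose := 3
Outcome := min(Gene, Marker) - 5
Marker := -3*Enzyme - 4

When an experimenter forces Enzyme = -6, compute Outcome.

-1

The intervention breaks the incoming arrows to Enzyme: Enzyme := 2*Dose + Gene - 5 no longer applies, and Enzyme = -6.
Marker = -3*Enzyme - 4  [with Enzyme=-6]  = 14
Outcome = min(Gene, Marker) - 5  [with Gene=4, Marker=14]  = -1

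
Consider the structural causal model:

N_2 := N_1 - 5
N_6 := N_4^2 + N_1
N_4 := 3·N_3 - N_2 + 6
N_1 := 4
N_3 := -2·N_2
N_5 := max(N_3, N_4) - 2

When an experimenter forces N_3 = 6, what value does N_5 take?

do(N_3=6) replaces the equation N_3 := -2·N_2 with the constant N_3 = 6.
N_2 = N_1 - 5  [with N_1=4]  = -1
N_4 = 3·N_3 - N_2 + 6  [with N_3=6, N_2=-1]  = 25
N_5 = max(N_3, N_4) - 2  [with N_3=6, N_4=25]  = 23

23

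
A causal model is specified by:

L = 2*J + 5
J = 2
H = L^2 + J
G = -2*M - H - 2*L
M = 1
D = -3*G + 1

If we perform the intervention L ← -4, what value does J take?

Under do(L=-4), the mechanism L = 2*J + 5 is discarded; L is fixed at -4.
Since J is not a descendant of the intervened variable, it is unaffected.

2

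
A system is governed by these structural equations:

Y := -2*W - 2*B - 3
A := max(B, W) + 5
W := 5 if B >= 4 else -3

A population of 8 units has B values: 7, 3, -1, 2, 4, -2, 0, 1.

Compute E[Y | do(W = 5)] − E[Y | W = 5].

7.5

Every unit gets W=5 under the intervention. Y values become -27, -19, -11, -17, -21, -9, -13, -15; E[Y|do(W=5)] = -16.5.
E[Y|W=5] averages over only the 2 units with W=5 (B = 7, 4): Y = -27, -21, mean -24.
Difference = -16.5 − (-24) = 7.5.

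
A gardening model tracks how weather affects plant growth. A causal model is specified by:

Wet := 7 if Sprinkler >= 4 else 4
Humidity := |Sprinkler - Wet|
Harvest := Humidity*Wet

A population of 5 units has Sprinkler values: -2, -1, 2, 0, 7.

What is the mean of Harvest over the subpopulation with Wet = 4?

Conditioning on Wet=4 selects the 4 unit(s) with Sprinkler ∈ {-2, -1, 2, 0}. Their Harvest values: 24, 20, 8, 16. Mean = 17.

17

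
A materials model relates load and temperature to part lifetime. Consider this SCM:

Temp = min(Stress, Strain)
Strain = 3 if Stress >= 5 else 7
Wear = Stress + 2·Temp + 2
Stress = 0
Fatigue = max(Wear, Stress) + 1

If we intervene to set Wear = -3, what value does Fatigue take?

1

Intervening sets Wear = -3 and removes its equation (Wear = Stress + 2·Temp + 2).
Fatigue = max(Wear, Stress) + 1  [with Wear=-3, Stress=0]  = 1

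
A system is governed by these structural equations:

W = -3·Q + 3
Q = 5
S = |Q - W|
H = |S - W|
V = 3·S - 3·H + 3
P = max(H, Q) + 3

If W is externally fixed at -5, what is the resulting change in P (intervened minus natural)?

Under do(W=-5), the mechanism W = -3·Q + 3 is discarded; W is fixed at -5.
S = |Q - W|  [with Q=5, W=-5]  = 10
H = |S - W|  [with S=10, W=-5]  = 15
P = max(H, Q) + 3  [with H=15, Q=5]  = 18
Without intervention: W = -3·Q + 3  [with Q=5]  = -12; S = |Q - W|  [with Q=5, W=-12]  = 17; H = |S - W|  [with S=17, W=-12]  = 29; P = max(H, Q) + 3  [with H=29, Q=5]  = 32.
Change = 18 − 32 = -14.

-14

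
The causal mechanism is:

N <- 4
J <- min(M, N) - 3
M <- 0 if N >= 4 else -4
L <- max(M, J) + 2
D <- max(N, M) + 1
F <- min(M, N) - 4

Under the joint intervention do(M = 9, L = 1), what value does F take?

Under do(M = 9, L = 1), each intervened variable's structural equation is replaced by its fixed value.
F = min(M, N) - 4  [with M=9, N=4]  = 0

0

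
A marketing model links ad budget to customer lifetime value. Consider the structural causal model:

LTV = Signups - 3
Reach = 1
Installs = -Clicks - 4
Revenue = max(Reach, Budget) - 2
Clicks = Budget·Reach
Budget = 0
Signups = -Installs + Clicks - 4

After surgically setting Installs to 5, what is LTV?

-12

The intervention breaks the incoming arrows to Installs: Installs = -Clicks - 4 no longer applies, and Installs = 5.
Clicks = Budget·Reach  [with Budget=0, Reach=1]  = 0
Signups = -Installs + Clicks - 4  [with Installs=5, Clicks=0]  = -9
LTV = Signups - 3  [with Signups=-9]  = -12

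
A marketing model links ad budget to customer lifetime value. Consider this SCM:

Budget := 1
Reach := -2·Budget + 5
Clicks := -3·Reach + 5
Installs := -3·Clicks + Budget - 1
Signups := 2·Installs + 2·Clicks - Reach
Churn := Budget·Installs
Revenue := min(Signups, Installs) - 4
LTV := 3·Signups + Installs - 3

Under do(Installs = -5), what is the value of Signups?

-21

Intervening sets Installs = -5 and removes its equation (Installs := -3·Clicks + Budget - 1).
Reach = -2·Budget + 5  [with Budget=1]  = 3
Clicks = -3·Reach + 5  [with Reach=3]  = -4
Signups = 2·Installs + 2·Clicks - Reach  [with Installs=-5, Clicks=-4, Reach=3]  = -21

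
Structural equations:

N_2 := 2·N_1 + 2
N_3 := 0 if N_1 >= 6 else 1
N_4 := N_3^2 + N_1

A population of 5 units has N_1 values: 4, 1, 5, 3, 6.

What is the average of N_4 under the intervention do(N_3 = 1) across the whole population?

The intervention sets N_3=1 in all 5 units regardless of N_1. Recomputing N_4 per unit gives 5, 2, 6, 4, 7; average 4.8.

4.8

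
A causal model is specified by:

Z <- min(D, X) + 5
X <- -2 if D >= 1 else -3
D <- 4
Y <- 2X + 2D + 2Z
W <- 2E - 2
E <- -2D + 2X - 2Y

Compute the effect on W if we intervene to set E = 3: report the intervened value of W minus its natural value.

70

The intervention breaks the incoming arrows to E: E <- -2D + 2X - 2Y no longer applies, and E = 3.
W = 2E - 2  [with E=3]  = 4
Without intervention: X = -2 if D >= 1 else -3  [with D=4]  = -2; Z = min(D, X) + 5  [with D=4, X=-2]  = 3; Y = 2X + 2D + 2Z  [with X=-2, D=4, Z=3]  = 10; E = -2D + 2X - 2Y  [with D=4, X=-2, Y=10]  = -32; W = 2E - 2  [with E=-32]  = -66.
Change = 4 − (-66) = 70.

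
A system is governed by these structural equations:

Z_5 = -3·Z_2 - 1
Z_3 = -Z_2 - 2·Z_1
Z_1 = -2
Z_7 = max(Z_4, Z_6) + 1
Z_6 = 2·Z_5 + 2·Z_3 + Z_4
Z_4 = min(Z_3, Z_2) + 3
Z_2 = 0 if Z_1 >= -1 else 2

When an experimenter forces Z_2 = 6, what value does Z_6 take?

-41

Under do(Z_2=6), the mechanism Z_2 = 0 if Z_1 >= -1 else 2 is discarded; Z_2 is fixed at 6.
Z_3 = -Z_2 - 2·Z_1  [with Z_2=6, Z_1=-2]  = -2
Z_4 = min(Z_3, Z_2) + 3  [with Z_3=-2, Z_2=6]  = 1
Z_5 = -3·Z_2 - 1  [with Z_2=6]  = -19
Z_6 = 2·Z_5 + 2·Z_3 + Z_4  [with Z_5=-19, Z_3=-2, Z_4=1]  = -41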